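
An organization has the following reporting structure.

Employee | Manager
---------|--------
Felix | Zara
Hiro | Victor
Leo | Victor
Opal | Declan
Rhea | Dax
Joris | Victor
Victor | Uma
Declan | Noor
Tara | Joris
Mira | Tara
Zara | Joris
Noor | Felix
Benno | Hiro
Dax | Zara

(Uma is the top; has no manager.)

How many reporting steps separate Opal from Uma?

7

Chain from Opal up to Uma: Opal → Declan → Noor → Felix → Zara → Joris → Victor → Uma. That is 7 steps up, so Opal is 7 levels below Uma.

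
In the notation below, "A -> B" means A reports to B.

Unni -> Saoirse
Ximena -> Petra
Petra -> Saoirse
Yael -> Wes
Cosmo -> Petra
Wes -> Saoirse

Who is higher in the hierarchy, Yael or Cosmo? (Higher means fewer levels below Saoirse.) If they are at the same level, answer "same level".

same level

Both Yael and Cosmo are 2 levels below Saoirse.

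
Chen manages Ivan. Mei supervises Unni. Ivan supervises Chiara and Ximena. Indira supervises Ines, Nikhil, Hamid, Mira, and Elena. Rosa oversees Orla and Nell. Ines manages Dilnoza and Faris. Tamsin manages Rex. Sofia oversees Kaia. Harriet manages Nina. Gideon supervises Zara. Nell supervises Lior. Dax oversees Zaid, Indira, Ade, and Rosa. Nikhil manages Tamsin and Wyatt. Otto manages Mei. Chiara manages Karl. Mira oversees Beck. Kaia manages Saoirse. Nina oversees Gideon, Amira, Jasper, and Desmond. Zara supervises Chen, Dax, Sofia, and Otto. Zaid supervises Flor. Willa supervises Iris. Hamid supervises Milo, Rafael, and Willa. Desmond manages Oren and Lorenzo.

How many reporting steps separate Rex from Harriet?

Chain from Rex up to Harriet: Rex → Tamsin → Nikhil → Indira → Dax → Zara → Gideon → Nina → Harriet. That is 8 steps up, so Rex is 8 levels below Harriet.

8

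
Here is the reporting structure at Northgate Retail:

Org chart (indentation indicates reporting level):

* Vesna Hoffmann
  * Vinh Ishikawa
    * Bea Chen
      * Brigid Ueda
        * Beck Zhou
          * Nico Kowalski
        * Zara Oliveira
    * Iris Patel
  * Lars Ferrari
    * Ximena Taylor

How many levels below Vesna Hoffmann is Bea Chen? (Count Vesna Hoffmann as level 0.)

Chain from Bea Chen up to Vesna Hoffmann: Bea Chen → Vinh Ishikawa → Vesna Hoffmann. That is 2 steps up, so Bea Chen is 2 levels below Vesna Hoffmann.

2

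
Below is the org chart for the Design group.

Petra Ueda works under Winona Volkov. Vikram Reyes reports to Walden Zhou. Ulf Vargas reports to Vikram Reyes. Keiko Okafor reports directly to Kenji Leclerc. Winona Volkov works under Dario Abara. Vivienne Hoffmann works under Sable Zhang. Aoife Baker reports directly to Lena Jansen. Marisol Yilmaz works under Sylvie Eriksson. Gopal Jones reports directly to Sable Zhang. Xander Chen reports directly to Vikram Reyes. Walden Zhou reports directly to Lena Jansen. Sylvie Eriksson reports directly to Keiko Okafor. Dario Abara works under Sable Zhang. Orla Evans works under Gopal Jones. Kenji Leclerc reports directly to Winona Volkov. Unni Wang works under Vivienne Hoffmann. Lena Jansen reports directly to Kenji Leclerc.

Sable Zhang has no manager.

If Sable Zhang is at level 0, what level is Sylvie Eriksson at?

Chain from Sylvie Eriksson up to Sable Zhang: Sylvie Eriksson → Keiko Okafor → Kenji Leclerc → Winona Volkov → Dario Abara → Sable Zhang. That is 5 steps up, so Sylvie Eriksson is 5 levels below Sable Zhang.

5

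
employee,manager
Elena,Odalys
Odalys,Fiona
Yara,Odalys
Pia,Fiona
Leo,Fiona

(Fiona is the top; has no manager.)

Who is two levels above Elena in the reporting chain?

Elena reports to Odalys, and Odalys reports to Fiona. So Elena's skip-level manager is Fiona.

Fiona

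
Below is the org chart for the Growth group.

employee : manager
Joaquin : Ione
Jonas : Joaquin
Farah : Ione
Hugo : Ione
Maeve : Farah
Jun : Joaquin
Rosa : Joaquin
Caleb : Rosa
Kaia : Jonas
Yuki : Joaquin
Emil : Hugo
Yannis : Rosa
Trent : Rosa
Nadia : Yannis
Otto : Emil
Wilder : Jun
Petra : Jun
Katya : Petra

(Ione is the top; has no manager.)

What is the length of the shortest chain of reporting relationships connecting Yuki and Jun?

2

Yuki is 1 level below Joaquin, and Jun is 1 level below Joaquin (their lowest common manager). The shortest path runs up from Yuki to Joaquin and back down to Jun: 1 + 1 = 2 links.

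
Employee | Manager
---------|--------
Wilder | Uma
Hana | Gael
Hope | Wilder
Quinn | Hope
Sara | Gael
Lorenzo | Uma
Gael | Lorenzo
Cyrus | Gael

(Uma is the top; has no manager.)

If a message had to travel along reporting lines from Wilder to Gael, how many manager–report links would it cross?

Wilder is 1 level below Uma, and Gael is 2 levels below Uma (their lowest common manager). The shortest path runs up from Wilder to Uma and back down to Gael: 1 + 2 = 3 links.

3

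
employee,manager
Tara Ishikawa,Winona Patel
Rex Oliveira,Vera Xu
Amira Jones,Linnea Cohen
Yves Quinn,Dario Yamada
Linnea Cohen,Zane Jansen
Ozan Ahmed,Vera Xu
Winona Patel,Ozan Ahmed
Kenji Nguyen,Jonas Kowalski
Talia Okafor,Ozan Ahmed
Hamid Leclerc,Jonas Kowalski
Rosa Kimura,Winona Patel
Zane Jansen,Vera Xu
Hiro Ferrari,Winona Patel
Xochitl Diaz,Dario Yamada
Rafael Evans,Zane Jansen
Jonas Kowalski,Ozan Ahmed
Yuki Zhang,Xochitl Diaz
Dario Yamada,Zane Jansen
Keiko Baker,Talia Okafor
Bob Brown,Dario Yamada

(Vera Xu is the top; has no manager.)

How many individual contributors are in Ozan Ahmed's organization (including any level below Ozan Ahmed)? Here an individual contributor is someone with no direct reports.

The people in Ozan Ahmed's organization with no one reporting to them are Keiko Baker, Hamid Leclerc, Kenji Nguyen, Tara Ishikawa, Hiro Ferrari, Rosa Kimura. That is 6.

6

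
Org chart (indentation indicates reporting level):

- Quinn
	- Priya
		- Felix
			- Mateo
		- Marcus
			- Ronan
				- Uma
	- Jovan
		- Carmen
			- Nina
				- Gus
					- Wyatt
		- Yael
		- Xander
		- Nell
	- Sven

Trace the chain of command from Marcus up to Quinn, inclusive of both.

Marcus -> Priya -> Quinn

Marcus reports to Priya. Priya reports to Quinn. Quinn is at the top.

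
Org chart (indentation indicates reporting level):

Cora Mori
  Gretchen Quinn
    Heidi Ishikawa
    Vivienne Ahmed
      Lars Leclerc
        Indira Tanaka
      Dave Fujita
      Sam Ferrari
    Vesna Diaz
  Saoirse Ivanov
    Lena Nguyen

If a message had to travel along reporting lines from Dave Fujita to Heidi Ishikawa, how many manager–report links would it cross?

Dave Fujita is 2 levels below Gretchen Quinn, and Heidi Ishikawa is 1 level below Gretchen Quinn (their lowest common manager). The shortest path runs up from Dave Fujita to Gretchen Quinn and back down to Heidi Ishikawa: 2 + 1 = 3 links.

3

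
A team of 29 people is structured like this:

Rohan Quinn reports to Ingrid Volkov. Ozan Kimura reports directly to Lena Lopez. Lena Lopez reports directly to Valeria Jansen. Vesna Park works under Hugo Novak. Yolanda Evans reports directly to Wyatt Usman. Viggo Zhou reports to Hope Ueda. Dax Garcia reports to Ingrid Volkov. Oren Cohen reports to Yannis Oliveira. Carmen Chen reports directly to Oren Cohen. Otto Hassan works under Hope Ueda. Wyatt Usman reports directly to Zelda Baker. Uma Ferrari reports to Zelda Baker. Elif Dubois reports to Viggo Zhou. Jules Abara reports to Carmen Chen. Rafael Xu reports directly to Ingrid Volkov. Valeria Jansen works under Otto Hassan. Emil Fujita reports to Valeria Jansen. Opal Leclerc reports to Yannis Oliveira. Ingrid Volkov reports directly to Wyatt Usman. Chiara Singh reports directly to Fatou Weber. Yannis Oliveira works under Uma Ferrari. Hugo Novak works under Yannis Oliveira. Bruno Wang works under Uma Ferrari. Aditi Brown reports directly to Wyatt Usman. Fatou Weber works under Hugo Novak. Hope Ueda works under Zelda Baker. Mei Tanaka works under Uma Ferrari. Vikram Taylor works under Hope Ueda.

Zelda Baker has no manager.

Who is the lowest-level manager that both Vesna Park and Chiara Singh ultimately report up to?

Hugo Novak

Vesna Park's chain of managers is Hugo Novak, Yannis Oliveira, Uma Ferrari, Zelda Baker. Chiara Singh's chain of managers is Fatou Weber, Hugo Novak, Yannis Oliveira, Uma Ferrari, Zelda Baker. The first manager that appears in both chains is Hugo Novak.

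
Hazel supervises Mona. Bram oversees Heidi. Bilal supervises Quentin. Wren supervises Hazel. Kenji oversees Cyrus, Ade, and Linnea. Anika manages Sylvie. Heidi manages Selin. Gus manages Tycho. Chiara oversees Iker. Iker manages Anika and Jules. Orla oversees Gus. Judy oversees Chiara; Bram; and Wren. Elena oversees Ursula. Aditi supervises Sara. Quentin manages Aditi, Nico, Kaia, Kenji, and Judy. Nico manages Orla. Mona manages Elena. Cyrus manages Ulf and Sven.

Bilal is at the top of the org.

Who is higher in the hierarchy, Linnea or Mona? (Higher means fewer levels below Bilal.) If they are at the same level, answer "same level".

Linnea is 3 levels below Bilal; Mona is 5. Linnea is higher.

Linnea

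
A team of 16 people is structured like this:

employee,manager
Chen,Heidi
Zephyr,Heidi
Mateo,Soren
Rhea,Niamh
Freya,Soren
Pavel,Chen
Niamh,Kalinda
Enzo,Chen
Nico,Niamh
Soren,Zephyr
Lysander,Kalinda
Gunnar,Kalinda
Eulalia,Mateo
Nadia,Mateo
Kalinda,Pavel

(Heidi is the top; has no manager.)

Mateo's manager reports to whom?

Mateo reports to Soren, and Soren reports to Zephyr. So Mateo's skip-level manager is Zephyr.

Zephyr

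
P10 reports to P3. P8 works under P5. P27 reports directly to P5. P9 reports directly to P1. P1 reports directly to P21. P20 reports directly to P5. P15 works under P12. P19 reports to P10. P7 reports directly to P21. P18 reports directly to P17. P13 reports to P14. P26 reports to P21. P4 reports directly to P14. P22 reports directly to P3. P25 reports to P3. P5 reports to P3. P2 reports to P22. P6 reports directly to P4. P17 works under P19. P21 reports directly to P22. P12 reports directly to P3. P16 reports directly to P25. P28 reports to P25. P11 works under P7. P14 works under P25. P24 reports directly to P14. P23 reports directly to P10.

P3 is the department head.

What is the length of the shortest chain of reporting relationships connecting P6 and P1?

P6 is 4 levels below P3, and P1 is 3 levels below P3 (their lowest common manager). The shortest path runs up from P6 to P3 and back down to P1: 4 + 3 = 7 links.

7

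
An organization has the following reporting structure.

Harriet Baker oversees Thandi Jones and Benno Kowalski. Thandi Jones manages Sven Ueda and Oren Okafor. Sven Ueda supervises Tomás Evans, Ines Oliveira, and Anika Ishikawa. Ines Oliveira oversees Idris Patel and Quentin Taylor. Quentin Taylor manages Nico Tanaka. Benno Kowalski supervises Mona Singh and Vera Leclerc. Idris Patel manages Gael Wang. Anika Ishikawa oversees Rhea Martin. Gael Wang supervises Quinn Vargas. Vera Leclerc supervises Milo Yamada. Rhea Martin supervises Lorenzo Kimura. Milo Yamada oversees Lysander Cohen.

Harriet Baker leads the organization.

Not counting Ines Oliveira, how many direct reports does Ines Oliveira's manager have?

Ines Oliveira reports to Sven Ueda. Sven Ueda's other direct reports are Tomás Evans, Anika Ishikawa — 2 peers.

2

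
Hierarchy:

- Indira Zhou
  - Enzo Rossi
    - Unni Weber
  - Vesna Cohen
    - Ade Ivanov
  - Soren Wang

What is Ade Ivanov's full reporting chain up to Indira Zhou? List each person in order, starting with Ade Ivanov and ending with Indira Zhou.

Ade Ivanov reports to Vesna Cohen. Vesna Cohen reports to Indira Zhou. Indira Zhou is at the top.

Ade Ivanov -> Vesna Cohen -> Indira Zhou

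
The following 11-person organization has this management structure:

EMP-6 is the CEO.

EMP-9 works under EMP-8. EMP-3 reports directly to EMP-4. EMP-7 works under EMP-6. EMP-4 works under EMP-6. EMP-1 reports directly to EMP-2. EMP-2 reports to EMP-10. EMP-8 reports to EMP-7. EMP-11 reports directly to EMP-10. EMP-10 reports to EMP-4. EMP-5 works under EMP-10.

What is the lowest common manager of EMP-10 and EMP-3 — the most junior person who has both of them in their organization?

EMP-4

EMP-10's chain of managers is EMP-4, EMP-6. EMP-3's chain of managers is EMP-4, EMP-6. The first manager that appears in both chains is EMP-4.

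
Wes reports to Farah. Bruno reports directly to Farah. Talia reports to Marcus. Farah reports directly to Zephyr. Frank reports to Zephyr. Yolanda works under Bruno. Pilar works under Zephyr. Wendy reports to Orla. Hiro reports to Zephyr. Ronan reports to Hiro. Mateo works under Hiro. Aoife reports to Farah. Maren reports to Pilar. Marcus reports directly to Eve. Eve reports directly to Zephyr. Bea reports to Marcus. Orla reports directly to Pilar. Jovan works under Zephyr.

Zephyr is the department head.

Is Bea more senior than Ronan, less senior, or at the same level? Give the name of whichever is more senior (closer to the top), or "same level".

Bea is 3 levels below Zephyr; Ronan is 2. Ronan is higher.

Ronan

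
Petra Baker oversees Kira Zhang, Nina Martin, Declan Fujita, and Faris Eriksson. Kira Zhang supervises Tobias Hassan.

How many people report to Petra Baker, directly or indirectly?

Petra Baker directly manages Kira Zhang, Nina Martin, Declan Fujita, Faris Eriksson. Under Kira Zhang: Tobias Hassan (1). Nina Martin has no reports. Declan Fujita has no reports. Faris Eriksson has no reports. So Petra Baker's organization is 4 direct reports plus everyone under them: 2 + 1 + 1 + 1 = 5.

5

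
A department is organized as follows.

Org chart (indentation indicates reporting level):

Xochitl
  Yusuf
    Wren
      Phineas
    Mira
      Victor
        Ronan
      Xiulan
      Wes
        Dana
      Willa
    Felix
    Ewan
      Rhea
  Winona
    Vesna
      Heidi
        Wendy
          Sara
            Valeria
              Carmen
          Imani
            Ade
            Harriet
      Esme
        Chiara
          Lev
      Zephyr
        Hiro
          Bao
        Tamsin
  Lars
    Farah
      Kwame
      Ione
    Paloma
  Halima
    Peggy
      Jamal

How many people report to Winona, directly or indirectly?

16

Winona directly manages Vesna. Under Vesna: Zephyr, Tamsin, Hiro, Bao, Esme, Chiara, Lev, Heidi, Wendy, Imani, Harriet, Ade, Sara, Valeria, Carmen (15). That's 16 in total.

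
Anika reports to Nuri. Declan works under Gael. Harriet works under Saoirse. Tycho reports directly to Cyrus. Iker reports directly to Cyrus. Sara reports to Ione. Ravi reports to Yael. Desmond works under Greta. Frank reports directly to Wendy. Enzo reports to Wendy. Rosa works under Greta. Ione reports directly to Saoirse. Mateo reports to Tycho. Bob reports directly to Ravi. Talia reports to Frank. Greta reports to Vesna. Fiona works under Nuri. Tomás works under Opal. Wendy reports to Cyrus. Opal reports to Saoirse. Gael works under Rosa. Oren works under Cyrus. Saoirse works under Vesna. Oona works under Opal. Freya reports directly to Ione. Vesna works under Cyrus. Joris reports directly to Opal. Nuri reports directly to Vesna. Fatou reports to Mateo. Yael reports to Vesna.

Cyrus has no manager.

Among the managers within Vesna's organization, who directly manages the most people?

Vesna

Direct-report counts within Vesna's organization: Vesna has 4; Nuri has 2; Greta has 2; Rosa has 1; Gael has 1; Yael has 1; Ravi has 1; Saoirse has 3; Ione has 2; Opal has 3. The largest is 4, held by Vesna.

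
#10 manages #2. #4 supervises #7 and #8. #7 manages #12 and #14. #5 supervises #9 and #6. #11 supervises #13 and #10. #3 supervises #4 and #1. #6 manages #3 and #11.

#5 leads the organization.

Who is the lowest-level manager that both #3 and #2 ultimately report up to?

#6

#3's chain of managers is #6, #5. #2's chain of managers is #10, #11, #6, #5. The first manager that appears in both chains is #6.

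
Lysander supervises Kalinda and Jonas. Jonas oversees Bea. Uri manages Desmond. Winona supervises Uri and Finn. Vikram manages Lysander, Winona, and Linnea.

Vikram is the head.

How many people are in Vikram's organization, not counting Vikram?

Vikram directly manages Lysander, Winona, Linnea. Under Lysander: Jonas, Bea, Kalinda (3). Under Winona: Finn, Uri, Desmond (3). Linnea has no reports. So Vikram's organization is 3 direct reports plus everyone under them: 4 + 4 + 1 = 9.

9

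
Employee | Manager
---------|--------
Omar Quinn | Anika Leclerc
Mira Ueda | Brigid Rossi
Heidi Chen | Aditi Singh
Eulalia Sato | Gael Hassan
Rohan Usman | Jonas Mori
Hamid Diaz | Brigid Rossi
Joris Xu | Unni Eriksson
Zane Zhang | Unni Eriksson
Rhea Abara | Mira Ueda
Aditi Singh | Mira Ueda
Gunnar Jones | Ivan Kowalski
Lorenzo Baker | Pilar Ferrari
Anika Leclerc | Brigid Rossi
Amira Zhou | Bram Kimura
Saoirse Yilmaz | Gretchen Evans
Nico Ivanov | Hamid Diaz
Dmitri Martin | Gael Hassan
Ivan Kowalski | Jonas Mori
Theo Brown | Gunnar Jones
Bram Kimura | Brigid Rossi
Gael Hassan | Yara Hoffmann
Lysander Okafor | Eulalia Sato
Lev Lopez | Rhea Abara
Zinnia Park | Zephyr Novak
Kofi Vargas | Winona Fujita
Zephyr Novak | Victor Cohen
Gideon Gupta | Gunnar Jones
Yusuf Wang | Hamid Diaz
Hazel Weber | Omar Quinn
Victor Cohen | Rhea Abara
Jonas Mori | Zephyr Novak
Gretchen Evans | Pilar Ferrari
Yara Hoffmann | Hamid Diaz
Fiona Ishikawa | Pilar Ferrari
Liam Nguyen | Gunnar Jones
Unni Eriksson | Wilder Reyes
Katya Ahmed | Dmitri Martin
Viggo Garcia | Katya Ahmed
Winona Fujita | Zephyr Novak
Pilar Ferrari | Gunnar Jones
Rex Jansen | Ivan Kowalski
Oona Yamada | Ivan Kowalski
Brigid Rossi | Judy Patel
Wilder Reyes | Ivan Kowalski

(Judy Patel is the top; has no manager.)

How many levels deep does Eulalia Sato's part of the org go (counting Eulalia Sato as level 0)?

1

The longest chain under Eulalia Sato runs Eulalia Sato → Lysander Okafor, which is 1 level below Eulalia Sato.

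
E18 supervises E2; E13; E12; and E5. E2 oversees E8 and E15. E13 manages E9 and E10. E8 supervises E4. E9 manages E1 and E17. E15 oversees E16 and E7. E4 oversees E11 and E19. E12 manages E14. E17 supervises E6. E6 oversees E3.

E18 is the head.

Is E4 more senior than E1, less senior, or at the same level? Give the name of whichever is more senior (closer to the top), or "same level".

Both E4 and E1 are 3 levels below E18.

same level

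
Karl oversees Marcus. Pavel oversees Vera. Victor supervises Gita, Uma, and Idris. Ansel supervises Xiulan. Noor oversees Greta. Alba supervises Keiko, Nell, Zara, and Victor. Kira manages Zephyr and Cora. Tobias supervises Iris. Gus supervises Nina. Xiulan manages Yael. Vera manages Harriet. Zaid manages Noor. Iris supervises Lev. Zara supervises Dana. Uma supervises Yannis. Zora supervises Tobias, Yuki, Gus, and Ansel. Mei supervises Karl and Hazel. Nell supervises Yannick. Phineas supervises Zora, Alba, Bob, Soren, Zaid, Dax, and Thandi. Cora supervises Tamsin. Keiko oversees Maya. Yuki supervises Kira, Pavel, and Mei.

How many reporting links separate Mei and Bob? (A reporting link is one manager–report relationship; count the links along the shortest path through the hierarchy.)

Mei is 3 levels below Phineas, and Bob is 1 level below Phineas (their lowest common manager). The shortest path runs up from Mei to Phineas and back down to Bob: 3 + 1 = 4 links.

4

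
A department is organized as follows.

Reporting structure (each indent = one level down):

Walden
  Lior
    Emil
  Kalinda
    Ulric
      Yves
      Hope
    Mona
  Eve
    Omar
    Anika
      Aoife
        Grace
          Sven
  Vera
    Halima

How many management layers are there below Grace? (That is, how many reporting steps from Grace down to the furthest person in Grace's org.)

1

The longest chain under Grace runs Grace → Sven, which is 1 level below Grace.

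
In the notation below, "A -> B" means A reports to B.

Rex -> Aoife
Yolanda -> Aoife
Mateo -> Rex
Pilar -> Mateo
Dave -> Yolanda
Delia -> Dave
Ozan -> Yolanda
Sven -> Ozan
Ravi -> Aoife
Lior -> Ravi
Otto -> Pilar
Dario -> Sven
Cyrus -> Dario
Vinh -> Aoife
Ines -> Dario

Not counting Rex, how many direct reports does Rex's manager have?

Rex reports to Aoife. Aoife's other direct reports are Yolanda, Ravi, Vinh — 3 peers.

3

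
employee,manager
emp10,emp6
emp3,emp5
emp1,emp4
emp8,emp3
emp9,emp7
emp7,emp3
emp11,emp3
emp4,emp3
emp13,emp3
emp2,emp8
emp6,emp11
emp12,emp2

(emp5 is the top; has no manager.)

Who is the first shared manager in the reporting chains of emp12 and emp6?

emp3

emp12's chain of managers is emp2, emp8, emp3, emp5. emp6's chain of managers is emp11, emp3, emp5. The first manager that appears in both chains is emp3.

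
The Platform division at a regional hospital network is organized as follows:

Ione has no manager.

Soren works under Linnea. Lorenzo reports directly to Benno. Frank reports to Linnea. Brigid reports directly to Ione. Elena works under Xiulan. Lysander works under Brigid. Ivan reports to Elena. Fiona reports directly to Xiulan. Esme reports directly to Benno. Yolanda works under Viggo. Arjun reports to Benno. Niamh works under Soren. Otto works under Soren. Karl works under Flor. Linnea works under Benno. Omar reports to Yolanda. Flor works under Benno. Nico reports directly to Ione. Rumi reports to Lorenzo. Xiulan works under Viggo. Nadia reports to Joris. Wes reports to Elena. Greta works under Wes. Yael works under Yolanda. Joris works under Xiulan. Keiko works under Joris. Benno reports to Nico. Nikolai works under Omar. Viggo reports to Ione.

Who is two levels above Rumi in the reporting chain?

Rumi reports to Lorenzo, and Lorenzo reports to Benno. So Rumi's skip-level manager is Benno.

Benno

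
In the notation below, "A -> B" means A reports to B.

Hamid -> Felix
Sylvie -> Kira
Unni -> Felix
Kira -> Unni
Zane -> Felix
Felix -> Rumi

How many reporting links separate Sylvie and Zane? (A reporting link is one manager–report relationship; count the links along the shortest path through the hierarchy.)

Sylvie is 3 levels below Felix, and Zane is 1 level below Felix (their lowest common manager). The shortest path runs up from Sylvie to Felix and back down to Zane: 3 + 1 = 4 links.

4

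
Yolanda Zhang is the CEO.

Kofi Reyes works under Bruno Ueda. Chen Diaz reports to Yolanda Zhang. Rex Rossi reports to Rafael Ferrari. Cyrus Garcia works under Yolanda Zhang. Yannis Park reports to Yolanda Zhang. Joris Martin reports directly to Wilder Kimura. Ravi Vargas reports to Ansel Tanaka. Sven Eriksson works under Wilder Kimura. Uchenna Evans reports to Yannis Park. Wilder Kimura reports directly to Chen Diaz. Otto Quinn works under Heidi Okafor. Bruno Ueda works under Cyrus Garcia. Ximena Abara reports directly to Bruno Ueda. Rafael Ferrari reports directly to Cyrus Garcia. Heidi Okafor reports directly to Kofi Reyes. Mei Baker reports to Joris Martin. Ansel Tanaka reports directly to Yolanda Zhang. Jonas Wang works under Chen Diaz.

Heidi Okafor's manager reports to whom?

Heidi Okafor reports to Kofi Reyes, and Kofi Reyes reports to Bruno Ueda. So Heidi Okafor's skip-level manager is Bruno Ueda.

Bruno Ueda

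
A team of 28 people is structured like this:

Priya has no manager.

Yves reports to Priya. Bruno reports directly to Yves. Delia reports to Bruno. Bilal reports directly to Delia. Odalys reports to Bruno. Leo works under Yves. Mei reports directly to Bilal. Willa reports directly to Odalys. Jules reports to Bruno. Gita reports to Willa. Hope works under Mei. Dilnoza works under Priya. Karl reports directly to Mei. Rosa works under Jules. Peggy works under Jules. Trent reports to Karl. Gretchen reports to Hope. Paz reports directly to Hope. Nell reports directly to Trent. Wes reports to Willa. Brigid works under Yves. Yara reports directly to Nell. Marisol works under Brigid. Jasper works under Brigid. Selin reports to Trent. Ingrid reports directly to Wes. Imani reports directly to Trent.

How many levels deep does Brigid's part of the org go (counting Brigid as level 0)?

The longest chain under Brigid runs Brigid → Jasper, which is 1 level below Brigid.

1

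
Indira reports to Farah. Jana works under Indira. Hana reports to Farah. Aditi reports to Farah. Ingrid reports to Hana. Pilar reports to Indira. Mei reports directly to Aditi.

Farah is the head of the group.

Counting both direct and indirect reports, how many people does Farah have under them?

7

Farah directly manages Indira, Hana, Aditi. Under Indira: Pilar, Jana (2). Under Hana: Ingrid (1). Under Aditi: Mei (1). So Farah's organization is 3 direct reports plus everyone under them: 3 + 2 + 2 = 7.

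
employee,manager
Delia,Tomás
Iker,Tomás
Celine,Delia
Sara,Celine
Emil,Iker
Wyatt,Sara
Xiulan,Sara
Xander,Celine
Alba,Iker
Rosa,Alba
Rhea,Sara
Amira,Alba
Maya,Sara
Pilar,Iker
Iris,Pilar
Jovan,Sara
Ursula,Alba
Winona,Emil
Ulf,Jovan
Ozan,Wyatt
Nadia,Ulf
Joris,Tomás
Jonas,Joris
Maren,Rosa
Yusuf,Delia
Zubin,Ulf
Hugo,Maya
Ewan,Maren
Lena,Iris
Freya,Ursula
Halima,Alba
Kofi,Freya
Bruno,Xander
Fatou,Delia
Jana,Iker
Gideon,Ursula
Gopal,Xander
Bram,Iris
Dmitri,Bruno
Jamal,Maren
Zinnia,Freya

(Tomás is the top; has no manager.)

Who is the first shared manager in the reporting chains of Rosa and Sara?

Rosa's chain of managers is Alba, Iker, Tomás. Sara's chain of managers is Celine, Delia, Tomás. The first manager that appears in both chains is Tomás.

Tomás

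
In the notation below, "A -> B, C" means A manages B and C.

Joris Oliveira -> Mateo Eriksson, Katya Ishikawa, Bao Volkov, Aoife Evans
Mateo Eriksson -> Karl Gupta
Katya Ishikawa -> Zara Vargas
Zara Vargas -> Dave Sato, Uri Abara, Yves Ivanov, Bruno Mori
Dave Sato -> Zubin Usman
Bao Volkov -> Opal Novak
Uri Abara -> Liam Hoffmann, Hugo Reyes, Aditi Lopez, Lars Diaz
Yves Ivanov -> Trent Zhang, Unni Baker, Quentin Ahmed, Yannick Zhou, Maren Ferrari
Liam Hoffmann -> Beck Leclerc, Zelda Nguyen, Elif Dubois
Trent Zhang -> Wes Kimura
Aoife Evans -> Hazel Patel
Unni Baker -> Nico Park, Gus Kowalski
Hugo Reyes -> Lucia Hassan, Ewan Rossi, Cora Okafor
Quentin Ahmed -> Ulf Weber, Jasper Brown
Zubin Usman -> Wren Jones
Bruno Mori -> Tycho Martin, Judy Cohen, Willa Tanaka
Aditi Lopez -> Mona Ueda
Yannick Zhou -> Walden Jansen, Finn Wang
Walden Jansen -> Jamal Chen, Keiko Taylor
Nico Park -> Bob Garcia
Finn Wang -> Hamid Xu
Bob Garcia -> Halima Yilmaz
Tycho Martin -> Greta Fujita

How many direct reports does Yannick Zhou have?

2

Yannick Zhou directly manages Walden Jansen, Finn Wang. That is 2 direct reports.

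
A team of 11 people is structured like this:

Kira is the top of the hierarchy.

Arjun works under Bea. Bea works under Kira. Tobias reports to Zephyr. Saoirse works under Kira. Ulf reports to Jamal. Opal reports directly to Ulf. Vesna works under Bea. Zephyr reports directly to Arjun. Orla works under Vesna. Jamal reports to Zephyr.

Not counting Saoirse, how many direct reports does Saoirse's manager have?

Saoirse reports to Kira. Kira's other direct reports are Bea — 1 peer.

1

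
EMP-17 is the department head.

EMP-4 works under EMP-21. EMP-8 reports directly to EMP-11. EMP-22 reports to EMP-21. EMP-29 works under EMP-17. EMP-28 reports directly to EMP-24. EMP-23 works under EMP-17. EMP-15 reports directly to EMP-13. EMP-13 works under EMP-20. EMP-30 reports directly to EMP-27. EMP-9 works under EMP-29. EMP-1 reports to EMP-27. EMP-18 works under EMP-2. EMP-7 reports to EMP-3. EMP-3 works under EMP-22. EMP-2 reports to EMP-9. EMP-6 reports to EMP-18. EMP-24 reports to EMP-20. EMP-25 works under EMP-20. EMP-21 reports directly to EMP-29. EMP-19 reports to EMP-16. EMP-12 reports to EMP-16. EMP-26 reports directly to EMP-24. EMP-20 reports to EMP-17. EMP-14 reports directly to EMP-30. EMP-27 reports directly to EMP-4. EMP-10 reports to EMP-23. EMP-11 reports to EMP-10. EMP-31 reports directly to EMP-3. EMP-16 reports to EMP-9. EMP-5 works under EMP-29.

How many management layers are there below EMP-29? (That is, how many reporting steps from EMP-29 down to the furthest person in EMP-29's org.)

The longest chain under EMP-29 runs EMP-29 → EMP-21 → EMP-4 → EMP-27 → EMP-30 → EMP-14, which is 5 levels below EMP-29.

5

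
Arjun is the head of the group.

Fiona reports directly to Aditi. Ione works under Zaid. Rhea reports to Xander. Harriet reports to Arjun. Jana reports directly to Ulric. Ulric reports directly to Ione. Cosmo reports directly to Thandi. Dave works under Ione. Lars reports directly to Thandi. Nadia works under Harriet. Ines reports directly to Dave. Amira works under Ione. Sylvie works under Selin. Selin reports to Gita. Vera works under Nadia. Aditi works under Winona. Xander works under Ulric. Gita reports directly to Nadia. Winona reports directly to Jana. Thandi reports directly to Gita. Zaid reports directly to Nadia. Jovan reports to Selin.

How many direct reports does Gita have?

2

Gita directly manages Selin, Thandi. That is 2 direct reports.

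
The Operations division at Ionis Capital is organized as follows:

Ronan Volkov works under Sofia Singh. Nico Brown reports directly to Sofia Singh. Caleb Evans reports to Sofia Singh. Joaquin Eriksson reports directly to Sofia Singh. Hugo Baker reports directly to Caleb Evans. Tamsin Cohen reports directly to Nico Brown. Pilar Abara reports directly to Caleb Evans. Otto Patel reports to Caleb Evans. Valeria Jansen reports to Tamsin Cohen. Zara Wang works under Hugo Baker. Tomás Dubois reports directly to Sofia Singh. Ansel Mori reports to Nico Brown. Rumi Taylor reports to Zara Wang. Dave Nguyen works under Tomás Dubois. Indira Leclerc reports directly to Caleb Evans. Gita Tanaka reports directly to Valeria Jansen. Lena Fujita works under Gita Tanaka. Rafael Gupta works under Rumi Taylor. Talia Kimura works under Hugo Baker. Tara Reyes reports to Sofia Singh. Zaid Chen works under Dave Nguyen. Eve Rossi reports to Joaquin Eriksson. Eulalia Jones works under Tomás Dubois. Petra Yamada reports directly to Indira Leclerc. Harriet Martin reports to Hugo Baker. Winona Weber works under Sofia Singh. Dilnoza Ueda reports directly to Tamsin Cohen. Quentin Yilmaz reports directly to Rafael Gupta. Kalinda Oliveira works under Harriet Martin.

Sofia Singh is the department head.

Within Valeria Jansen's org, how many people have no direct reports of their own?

1

The only person in Valeria Jansen's organization with no one reporting to them is Lena Fujita. That is 1.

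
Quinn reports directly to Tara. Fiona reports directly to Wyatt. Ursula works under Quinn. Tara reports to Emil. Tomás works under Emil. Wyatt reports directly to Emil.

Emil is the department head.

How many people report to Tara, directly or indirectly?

Tara directly manages Quinn. Under Quinn: Ursula (1). That's 2 in total.

2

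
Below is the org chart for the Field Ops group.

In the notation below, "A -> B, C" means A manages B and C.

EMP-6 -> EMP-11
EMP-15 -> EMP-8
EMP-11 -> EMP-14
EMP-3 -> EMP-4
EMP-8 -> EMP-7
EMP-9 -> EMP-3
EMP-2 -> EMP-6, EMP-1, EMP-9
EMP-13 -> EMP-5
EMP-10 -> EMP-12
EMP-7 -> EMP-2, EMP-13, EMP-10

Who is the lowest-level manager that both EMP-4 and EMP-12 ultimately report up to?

EMP-7

EMP-4's chain of managers is EMP-3, EMP-9, EMP-2, EMP-7, EMP-8, EMP-15. EMP-12's chain of managers is EMP-10, EMP-7, EMP-8, EMP-15. The first manager that appears in both chains is EMP-7.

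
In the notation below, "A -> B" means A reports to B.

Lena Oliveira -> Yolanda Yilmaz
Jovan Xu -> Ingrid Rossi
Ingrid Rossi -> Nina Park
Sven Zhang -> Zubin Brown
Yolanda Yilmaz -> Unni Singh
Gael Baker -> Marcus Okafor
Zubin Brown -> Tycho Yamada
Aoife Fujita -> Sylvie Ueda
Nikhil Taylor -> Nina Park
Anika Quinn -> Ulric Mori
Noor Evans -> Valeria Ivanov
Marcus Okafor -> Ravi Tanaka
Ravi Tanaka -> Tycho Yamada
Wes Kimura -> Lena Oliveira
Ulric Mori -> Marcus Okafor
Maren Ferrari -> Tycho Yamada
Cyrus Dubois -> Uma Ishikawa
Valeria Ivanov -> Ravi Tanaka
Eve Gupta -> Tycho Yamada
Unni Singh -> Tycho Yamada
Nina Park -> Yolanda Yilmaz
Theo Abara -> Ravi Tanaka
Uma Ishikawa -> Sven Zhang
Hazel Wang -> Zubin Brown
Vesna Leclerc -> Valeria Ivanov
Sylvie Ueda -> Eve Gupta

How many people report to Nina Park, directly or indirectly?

3

Nina Park directly manages Nikhil Taylor, Ingrid Rossi. Nikhil Taylor has no reports. Under Ingrid Rossi: Jovan Xu (1). So Nina Park's organization is 2 direct reports plus everyone under them: 1 + 2 = 3.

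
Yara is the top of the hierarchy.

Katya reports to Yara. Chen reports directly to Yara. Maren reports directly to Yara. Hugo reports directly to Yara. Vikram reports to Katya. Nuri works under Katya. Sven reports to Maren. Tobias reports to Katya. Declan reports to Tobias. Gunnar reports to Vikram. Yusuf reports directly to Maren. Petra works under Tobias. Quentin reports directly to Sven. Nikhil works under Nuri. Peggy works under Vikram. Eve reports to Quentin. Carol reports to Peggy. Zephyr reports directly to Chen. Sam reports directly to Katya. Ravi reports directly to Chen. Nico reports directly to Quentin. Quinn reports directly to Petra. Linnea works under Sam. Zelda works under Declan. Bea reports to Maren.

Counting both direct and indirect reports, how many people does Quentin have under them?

2

Quentin directly manages Eve, Nico. Eve has no reports. Nico has no reports. So Quentin's organization is 2 direct reports plus everyone under them: 1 + 1 = 2.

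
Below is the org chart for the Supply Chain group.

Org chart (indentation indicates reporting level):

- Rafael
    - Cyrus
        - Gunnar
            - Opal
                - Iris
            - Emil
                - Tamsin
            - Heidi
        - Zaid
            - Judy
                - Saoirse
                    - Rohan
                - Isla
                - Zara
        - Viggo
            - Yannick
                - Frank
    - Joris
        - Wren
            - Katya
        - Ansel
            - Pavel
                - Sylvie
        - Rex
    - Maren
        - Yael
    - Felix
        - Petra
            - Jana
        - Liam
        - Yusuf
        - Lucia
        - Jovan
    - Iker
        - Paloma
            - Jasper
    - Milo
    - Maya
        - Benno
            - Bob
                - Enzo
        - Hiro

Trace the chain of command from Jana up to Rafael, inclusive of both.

Jana -> Petra -> Felix -> Rafael

Jana reports to Petra. Petra reports to Felix. Felix reports to Rafael. Rafael is at the top.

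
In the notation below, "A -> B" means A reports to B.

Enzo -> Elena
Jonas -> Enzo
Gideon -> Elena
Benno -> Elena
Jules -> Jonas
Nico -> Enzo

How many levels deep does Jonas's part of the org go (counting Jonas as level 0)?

The longest chain under Jonas runs Jonas → Jules, which is 1 level below Jonas.

1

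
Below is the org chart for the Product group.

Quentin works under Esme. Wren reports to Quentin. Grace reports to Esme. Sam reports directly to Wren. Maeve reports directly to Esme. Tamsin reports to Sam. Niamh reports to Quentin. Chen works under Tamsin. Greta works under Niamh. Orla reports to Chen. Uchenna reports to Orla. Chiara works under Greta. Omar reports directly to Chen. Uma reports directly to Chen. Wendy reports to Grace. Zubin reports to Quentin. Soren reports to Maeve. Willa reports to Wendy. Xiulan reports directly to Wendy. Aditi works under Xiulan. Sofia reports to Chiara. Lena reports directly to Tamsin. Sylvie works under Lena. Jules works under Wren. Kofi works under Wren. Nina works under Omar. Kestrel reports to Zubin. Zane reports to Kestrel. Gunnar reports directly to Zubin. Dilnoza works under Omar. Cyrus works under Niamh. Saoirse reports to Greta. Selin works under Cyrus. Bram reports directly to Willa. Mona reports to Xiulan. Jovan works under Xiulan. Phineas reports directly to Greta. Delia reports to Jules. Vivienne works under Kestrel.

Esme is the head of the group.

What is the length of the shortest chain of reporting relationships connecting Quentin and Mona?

Quentin is 1 level below Esme, and Mona is 4 levels below Esme (their lowest common manager). The shortest path runs up from Quentin to Esme and back down to Mona: 1 + 4 = 5 links.

5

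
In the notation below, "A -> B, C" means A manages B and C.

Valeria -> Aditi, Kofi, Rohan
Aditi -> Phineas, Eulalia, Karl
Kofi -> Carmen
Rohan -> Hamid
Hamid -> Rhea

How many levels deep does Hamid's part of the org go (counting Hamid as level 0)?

The longest chain under Hamid runs Hamid → Rhea, which is 1 level below Hamid.

1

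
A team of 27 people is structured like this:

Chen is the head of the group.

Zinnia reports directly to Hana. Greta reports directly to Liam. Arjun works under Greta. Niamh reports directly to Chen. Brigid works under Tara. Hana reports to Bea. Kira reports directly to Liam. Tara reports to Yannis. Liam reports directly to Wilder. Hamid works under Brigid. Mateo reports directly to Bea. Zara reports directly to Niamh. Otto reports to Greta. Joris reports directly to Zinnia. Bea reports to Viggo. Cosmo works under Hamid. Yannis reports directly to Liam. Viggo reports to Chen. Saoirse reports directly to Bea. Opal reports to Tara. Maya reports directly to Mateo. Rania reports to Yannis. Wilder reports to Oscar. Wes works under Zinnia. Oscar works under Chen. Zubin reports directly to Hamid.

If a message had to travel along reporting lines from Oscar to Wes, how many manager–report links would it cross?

6

Oscar is 1 level below Chen, and Wes is 5 levels below Chen (their lowest common manager). The shortest path runs up from Oscar to Chen and back down to Wes: 1 + 5 = 6 links.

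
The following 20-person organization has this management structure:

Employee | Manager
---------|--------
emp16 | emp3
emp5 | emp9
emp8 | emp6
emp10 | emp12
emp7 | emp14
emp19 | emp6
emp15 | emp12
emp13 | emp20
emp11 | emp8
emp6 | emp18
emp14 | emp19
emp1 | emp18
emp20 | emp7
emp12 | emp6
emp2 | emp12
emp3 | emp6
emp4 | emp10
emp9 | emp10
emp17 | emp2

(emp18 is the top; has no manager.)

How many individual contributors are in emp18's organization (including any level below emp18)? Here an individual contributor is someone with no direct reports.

8

The people in emp18's organization with no one reporting to them are emp1, emp13, emp16, emp11, emp15, emp17, emp4, emp5. That is 8.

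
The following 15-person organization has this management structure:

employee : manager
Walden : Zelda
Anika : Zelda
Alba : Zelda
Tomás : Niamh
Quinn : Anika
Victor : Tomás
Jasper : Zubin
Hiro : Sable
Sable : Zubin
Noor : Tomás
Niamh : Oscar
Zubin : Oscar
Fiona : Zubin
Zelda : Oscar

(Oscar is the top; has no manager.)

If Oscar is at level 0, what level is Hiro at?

3

Chain from Hiro up to Oscar: Hiro → Sable → Zubin → Oscar. That is 3 steps up, so Hiro is 3 levels below Oscar.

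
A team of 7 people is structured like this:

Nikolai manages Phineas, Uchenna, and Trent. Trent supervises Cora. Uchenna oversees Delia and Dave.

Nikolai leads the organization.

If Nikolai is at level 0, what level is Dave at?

2

Chain from Dave up to Nikolai: Dave → Uchenna → Nikolai. That is 2 steps up, so Dave is 2 levels below Nikolai.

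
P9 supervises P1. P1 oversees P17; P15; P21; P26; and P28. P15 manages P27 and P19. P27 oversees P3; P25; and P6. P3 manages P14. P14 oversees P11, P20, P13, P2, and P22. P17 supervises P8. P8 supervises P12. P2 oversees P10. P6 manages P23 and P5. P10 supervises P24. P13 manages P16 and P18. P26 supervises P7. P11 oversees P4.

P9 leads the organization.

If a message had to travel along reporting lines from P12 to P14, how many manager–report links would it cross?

7

P12 is 3 levels below P1, and P14 is 4 levels below P1 (their lowest common manager). The shortest path runs up from P12 to P1 and back down to P14: 3 + 4 = 7 links.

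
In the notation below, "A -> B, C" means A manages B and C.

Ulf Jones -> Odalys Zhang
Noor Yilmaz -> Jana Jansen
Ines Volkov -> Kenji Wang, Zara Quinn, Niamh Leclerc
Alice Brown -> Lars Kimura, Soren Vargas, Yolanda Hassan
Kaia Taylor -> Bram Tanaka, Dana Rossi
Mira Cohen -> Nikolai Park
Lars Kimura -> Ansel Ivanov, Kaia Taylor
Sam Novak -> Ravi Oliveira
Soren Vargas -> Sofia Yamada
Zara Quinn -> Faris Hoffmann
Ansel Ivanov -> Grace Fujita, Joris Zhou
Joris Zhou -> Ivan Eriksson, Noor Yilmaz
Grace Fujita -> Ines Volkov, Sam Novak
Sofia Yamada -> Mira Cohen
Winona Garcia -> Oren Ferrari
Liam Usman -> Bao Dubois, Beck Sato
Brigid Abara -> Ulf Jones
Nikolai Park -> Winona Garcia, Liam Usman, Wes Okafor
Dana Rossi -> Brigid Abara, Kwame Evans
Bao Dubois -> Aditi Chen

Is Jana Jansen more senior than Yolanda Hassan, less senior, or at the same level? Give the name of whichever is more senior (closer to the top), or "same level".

Jana Jansen is 5 levels below Alice Brown; Yolanda Hassan is 1. Yolanda Hassan is higher.

Yolanda Hassan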